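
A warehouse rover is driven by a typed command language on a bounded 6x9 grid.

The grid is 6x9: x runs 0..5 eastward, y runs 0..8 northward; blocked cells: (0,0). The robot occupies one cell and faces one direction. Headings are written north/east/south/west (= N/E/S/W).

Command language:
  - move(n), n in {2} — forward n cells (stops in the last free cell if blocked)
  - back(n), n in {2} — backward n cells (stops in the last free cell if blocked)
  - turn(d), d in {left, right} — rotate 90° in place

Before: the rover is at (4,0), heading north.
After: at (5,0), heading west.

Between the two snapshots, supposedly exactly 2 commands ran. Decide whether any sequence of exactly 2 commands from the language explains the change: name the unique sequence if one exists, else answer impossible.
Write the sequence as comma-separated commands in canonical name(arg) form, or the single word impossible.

key: back(2) runs into the grid edge before its full distance
start: at (4,0), heading north
1. turn(left) → at (4,0), heading west
2. back(2) → at (5,0), heading west
uniquely the one of 16 2-step routes that fits.

turn(left), back(2)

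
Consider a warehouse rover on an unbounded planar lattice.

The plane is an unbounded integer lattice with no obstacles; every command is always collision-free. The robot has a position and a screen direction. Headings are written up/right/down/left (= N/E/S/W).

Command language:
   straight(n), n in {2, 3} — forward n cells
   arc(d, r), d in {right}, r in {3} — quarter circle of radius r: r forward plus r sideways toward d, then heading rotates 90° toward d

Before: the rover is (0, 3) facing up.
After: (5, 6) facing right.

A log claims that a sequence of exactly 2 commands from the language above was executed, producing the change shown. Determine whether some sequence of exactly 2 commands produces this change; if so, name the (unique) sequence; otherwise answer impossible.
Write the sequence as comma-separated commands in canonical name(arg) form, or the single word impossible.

arc(right, 3), straight(2)

key: cell and facing (now E) both changed — the 2 commands mix motion and turning
from: (0, 3) facing up
1. arc(right, 3) → (3, 6) facing right
2. straight(2) → (5, 6) facing right
all 9 alternatives checked — unique.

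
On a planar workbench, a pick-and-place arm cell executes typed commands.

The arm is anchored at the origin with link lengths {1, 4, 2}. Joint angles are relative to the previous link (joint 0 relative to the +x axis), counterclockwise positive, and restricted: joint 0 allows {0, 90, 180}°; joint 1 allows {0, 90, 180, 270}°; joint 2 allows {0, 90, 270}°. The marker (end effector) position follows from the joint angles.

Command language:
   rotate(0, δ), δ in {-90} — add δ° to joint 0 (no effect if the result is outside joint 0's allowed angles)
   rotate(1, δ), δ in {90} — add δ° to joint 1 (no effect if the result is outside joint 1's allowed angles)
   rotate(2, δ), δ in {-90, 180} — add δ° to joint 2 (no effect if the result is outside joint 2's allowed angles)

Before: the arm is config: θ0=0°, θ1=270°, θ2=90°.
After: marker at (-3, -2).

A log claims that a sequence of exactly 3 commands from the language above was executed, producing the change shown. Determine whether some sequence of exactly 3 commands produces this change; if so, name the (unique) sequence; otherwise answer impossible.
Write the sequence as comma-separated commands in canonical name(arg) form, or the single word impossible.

rotate(1, 90), rotate(1, 90), rotate(1, 90)

t0: config: θ0=0°, θ1=270°, θ2=90°
1. rotate(1, 90) → config: θ0=0°, θ1=0°, θ2=90°
2. rotate(1, 90) → config: θ0=0°, θ1=90°, θ2=90°
3. rotate(1, 90) → config: θ0=0°, θ1=180°, θ2=90°
all 64 alternatives checked — unique.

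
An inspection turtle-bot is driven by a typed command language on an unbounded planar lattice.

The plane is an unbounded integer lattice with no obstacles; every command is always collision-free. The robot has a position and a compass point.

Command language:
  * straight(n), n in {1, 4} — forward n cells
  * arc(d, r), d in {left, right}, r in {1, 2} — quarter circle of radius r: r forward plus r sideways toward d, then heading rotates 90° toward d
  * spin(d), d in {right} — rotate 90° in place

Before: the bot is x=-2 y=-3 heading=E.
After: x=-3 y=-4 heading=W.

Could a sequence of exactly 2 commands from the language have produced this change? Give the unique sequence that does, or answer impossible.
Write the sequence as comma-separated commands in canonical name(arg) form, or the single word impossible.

key: cell and facing (now W) both changed — the 2 commands mix motion and turning
start: x=-2 y=-3 heading=E
step 1 (spin(right)): x=-2 y=-3 heading=S
step 2 (arc(right, 1)): x=-3 y=-4 heading=W
no other 2-command option fits: unique.

spin(right), arc(right, 1)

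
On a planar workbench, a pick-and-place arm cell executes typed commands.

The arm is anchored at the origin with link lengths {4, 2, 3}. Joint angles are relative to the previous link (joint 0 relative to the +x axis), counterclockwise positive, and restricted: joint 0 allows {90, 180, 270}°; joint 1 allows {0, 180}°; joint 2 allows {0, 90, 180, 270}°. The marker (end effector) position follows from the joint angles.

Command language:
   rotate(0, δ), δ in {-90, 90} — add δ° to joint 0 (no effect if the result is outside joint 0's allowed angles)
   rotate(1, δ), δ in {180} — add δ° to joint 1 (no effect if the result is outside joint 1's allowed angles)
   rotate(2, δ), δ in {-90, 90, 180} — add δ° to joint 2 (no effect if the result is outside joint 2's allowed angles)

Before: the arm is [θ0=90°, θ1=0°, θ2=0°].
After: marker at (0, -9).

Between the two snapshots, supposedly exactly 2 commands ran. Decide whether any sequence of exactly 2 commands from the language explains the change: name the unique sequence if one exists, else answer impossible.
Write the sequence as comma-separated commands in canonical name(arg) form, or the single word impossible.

rotate(0, 90), rotate(0, 90)

begin: [θ0=90°, θ1=0°, θ2=0°]
step 1 (rotate(0, 90)): [θ0=180°, θ1=0°, θ2=0°]
step 2 (rotate(0, 90)): [θ0=270°, θ1=0°, θ2=0°]
no rival 2-sequence matches.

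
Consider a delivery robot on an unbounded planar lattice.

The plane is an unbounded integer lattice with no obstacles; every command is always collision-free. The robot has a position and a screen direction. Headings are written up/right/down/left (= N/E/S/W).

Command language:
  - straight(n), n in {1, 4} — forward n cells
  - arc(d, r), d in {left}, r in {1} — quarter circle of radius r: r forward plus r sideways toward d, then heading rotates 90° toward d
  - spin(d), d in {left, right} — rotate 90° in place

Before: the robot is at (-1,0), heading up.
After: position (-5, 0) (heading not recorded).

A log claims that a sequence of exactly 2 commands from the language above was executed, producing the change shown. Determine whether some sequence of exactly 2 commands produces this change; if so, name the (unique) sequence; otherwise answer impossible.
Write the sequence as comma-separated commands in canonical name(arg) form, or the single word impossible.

key: order matters: swapping spin(left) and straight(4) lands elsewhere
t0: at (-1,0), heading up
[1] after spin(left): at (-1,0), heading left
[2] after straight(4): at (-5,0), heading left
no rival 2-sequence matches.

spin(left), straight(4)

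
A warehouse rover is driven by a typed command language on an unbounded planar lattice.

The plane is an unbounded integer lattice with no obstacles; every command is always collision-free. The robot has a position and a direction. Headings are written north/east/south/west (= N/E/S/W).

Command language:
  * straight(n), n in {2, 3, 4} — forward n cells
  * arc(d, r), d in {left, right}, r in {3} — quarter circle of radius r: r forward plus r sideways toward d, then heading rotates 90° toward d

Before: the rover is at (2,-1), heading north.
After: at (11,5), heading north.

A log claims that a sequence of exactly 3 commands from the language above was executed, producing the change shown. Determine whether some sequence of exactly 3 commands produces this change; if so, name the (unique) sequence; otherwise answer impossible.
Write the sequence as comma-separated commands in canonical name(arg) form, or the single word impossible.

arc(right, 3), straight(3), arc(left, 3)

key: running arc(left, 3) before arc(right, 3) would end elsewhere — order is forced
t0: at (2,-1), heading north
step 1 (arc(right, 3)): at (5,2), heading east
step 2 (straight(3)): at (8,2), heading east
step 3 (arc(left, 3)): at (11,5), heading north
no other 3-command option fits: unique.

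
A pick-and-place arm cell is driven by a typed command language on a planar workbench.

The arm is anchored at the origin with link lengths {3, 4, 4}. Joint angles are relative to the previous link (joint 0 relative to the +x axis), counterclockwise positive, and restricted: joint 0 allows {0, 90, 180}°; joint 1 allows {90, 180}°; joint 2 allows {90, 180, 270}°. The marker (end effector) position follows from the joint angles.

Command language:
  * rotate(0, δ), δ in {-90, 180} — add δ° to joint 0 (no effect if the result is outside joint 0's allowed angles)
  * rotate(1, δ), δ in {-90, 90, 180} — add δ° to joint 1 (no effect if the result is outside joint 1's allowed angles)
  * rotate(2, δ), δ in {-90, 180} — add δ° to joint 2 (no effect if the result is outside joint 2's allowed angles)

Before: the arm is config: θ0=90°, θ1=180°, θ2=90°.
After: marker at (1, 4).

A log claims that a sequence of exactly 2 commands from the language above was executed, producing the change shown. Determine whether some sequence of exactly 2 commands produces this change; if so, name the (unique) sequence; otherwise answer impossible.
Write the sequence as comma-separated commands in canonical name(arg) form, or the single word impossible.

rotate(0, -90), rotate(0, 180)

key: running rotate(0, 180) before rotate(0, -90) would end elsewhere — order is forced
initial: config: θ0=90°, θ1=180°, θ2=90°
step 1 (rotate(0, -90)): config: θ0=0°, θ1=180°, θ2=90°
step 2 (rotate(0, 180)): config: θ0=180°, θ1=180°, θ2=90°
no other 2-command option fits: unique.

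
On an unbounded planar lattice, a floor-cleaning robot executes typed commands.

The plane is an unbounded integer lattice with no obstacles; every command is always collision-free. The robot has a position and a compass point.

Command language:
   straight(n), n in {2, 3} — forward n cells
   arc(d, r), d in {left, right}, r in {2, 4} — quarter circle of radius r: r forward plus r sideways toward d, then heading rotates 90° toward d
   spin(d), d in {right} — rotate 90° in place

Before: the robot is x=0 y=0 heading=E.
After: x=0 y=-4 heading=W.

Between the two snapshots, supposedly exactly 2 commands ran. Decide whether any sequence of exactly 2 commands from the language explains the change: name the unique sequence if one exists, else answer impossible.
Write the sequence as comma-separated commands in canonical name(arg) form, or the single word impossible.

key: cell and facing (now W) both changed — the 2 commands mix motion and turning
from: x=0 y=0 heading=E
1. arc(right, 2) → x=2 y=-2 heading=S
2. arc(right, 2) → x=0 y=-4 heading=W
no rival 2-sequence matches.

arc(right, 2), arc(right, 2)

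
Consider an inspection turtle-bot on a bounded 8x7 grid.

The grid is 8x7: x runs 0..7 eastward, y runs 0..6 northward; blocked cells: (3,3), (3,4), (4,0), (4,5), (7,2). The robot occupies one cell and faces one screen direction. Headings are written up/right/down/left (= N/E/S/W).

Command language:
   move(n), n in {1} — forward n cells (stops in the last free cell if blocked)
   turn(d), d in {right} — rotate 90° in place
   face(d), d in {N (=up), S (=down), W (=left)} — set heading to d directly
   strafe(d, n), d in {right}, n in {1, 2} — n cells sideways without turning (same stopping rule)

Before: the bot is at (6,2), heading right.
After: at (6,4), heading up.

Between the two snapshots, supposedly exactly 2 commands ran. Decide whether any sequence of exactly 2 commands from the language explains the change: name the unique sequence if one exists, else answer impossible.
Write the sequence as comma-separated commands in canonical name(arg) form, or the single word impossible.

impossible

every 2-command combo misses the target.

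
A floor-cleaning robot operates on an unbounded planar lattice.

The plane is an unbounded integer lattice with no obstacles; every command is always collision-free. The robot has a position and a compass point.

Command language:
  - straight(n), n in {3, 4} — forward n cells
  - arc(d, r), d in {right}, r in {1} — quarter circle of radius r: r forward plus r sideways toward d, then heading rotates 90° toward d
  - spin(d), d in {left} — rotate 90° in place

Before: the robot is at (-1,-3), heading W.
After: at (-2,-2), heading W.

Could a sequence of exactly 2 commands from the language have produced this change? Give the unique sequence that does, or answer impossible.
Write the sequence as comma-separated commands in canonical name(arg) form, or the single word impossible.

key: heading stays W — rotations cancel among the 2 commands
t0: at (-1,-3), heading W
1. arc(right, 1) → at (-2,-2), heading N
2. spin(left) → at (-2,-2), heading W
no other 2-command option fits: unique.

arc(right, 1), spin(left)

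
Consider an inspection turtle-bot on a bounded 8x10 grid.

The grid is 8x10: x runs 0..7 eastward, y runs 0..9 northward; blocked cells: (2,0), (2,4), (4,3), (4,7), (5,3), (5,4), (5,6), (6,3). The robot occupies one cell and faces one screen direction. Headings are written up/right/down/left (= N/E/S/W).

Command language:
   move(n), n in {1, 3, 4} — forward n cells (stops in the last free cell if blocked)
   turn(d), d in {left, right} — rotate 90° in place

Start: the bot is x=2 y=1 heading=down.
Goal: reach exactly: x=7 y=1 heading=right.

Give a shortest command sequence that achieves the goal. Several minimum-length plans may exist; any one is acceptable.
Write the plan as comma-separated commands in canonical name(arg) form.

initial: x=2 y=1 heading=down
1. turn(left) → x=2 y=1 heading=right
2. move(3) → x=5 y=1 heading=right
3. move(3) → x=7 y=1 heading=right
shorter routes all fall short; 3 is best.

turn(left), move(3), move(3)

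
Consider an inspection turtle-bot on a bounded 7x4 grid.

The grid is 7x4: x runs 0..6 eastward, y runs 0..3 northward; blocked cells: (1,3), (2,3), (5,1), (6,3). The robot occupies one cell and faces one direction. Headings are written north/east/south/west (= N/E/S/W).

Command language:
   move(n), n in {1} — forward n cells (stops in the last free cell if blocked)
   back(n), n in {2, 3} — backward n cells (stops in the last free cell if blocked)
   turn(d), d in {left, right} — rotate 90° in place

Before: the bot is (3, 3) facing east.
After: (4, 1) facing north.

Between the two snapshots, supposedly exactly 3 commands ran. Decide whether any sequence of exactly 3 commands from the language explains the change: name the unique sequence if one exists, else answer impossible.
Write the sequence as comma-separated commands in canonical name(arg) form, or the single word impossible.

key: position moved to (4,1) AND the heading swung to N — translation plus rotation needed
from: (3, 3) facing east
[1] after move(1): (4, 3) facing east
[2] after turn(left): (4, 3) facing north
[3] after back(2): (4, 1) facing north
all 125 alternatives checked — unique.

move(1), turn(left), back(2)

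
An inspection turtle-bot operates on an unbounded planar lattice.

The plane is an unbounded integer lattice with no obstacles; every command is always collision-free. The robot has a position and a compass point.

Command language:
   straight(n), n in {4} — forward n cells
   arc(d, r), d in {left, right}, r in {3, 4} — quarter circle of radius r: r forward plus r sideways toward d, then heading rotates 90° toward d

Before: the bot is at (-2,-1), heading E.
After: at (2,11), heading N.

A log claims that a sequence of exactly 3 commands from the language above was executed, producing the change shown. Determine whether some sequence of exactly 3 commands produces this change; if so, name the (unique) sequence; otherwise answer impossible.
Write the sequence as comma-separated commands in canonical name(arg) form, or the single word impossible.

arc(left, 4), straight(4), straight(4)

key: cell and facing (now N) both changed — the 3 commands mix motion and turning
begin: at (-2,-1), heading E
[1] after arc(left, 4): at (2,3), heading N
[2] after straight(4): at (2,7), heading N
[3] after straight(4): at (2,11), heading N
uniquely the one of 125 3-step routes that fits.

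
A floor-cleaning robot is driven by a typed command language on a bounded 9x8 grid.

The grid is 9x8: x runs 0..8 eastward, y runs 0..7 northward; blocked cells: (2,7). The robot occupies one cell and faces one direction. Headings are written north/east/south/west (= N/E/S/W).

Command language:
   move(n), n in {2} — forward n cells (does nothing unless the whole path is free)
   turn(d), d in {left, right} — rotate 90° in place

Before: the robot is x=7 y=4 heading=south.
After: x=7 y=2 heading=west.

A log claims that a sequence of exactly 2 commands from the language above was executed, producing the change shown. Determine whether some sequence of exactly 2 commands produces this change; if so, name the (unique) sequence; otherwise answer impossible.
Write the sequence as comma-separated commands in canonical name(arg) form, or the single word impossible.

move(2), turn(right)

key: order matters: swapping move(2) and turn(right) lands elsewhere
start: x=7 y=4 heading=south
[1] after move(2): x=7 y=2 heading=south
[2] after turn(right): x=7 y=2 heading=west
no rival 2-sequence matches.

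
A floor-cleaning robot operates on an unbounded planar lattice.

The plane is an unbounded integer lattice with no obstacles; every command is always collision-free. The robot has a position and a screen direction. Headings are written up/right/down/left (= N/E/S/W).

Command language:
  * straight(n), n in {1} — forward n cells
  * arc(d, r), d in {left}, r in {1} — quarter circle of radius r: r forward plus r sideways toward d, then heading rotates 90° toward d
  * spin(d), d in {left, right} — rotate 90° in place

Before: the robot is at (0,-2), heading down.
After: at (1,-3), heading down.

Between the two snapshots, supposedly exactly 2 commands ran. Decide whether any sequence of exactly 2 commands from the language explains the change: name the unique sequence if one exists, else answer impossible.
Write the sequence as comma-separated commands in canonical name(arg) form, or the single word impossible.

arc(left, 1), spin(right)

key: heading stays S — rotations cancel among the 2 commands
from: at (0,-2), heading down
[1] after arc(left, 1): at (1,-3), heading right
[2] after spin(right): at (1,-3), heading down
all 16 alternatives checked — unique.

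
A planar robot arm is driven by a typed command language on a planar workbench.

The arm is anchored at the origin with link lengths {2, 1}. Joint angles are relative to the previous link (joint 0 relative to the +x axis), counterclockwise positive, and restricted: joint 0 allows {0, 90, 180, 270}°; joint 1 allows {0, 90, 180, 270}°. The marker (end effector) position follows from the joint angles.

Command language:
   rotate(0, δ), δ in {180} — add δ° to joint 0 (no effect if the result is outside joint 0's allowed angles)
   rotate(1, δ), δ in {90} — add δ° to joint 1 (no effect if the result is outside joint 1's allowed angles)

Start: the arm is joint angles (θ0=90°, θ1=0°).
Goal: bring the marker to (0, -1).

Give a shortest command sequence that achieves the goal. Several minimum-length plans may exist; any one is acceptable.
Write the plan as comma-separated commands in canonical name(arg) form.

begin: joint angles (θ0=90°, θ1=0°)
step 1 (rotate(1, 90)): joint angles (θ0=90°, θ1=90°)
step 2 (rotate(1, 90)): joint angles (θ0=90°, θ1=180°)
step 3 (rotate(0, 180)): joint angles (θ0=270°, θ1=180°)
nothing shorter than 3 reaches the goal.

rotate(1, 90), rotate(1, 90), rotate(0, 180)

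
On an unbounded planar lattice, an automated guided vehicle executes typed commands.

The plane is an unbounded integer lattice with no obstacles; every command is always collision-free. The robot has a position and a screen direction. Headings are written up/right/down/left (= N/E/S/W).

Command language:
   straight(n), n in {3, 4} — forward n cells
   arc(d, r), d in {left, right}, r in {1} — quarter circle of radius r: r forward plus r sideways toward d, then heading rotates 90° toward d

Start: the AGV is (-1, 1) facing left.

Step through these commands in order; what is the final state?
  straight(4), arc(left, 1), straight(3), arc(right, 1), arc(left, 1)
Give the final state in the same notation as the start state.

(-8, -5) facing down

begin: (-1, 1) facing left
1. straight(4) → (-5, 1) facing left
2. arc(left, 1) → (-6, 0) facing down
3. straight(3) → (-6, -3) facing down
4. arc(right, 1) → (-7, -4) facing left
5. arc(left, 1) → (-8, -5) facing down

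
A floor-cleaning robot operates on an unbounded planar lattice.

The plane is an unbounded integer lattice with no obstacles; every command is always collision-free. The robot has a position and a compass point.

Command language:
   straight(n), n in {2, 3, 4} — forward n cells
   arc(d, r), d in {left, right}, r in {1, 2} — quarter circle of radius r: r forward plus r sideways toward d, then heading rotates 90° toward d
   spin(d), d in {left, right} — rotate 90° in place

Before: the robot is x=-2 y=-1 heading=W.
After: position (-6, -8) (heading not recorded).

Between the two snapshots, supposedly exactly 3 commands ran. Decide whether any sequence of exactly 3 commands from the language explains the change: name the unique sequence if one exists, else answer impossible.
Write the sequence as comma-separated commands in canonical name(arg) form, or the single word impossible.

key: order matters: swapping arc(left, 2) and arc(right, 2) lands elsewhere
initial: x=-2 y=-1 heading=W
step 1 (arc(left, 2)): x=-4 y=-3 heading=S
step 2 (straight(3)): x=-4 y=-6 heading=S
step 3 (arc(right, 2)): x=-6 y=-8 heading=W
no other 3-command option fits: unique.

arc(left, 2), straight(3), arc(right, 2)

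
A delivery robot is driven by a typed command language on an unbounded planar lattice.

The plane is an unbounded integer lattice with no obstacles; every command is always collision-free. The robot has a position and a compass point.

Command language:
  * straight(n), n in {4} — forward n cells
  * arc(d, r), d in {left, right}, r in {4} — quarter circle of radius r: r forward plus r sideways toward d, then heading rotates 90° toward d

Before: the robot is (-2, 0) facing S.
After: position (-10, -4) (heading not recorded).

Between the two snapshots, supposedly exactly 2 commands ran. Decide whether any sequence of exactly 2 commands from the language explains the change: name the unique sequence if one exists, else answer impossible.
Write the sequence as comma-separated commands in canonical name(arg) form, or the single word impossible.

key: running straight(4) before arc(right, 4) would end elsewhere — order is forced
from: (-2, 0) facing S
1. arc(right, 4) → (-6, -4) facing W
2. straight(4) → (-10, -4) facing W
all 9 alternatives checked — unique.

arc(right, 4), straight(4)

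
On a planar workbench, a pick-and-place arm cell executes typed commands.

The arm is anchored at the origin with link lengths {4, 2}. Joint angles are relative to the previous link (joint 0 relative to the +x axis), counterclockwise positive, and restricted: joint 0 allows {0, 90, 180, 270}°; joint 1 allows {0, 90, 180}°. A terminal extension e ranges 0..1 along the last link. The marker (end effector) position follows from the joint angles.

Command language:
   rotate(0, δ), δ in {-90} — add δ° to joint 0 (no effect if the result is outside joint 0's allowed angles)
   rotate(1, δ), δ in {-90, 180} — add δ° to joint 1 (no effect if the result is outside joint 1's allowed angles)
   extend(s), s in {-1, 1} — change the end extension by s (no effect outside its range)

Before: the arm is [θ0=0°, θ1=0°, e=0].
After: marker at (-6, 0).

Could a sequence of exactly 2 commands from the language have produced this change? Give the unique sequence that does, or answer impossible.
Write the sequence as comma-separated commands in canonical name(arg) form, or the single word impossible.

start: [θ0=0°, θ1=0°, e=0]
step 1 (rotate(0, -90)): [θ0=270°, θ1=0°, e=0]
step 2 (rotate(0, -90)): [θ0=180°, θ1=0°, e=0]
uniquely the one of 25 2-step routes that fits.

rotate(0, -90), rotate(0, -90)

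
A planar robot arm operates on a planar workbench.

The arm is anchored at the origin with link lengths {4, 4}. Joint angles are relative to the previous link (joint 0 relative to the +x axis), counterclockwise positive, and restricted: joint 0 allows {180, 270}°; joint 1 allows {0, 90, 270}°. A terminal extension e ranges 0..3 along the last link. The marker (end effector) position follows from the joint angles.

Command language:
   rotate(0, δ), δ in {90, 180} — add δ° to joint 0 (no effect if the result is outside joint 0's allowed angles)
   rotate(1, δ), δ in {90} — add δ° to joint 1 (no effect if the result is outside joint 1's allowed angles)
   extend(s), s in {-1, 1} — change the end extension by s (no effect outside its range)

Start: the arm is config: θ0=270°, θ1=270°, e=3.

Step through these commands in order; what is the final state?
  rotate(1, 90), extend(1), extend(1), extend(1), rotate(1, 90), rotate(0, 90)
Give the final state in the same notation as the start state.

config: θ0=270°, θ1=90°, e=3

t0: config: θ0=270°, θ1=270°, e=3
step 1 (rotate(1, 90)): config: θ0=270°, θ1=0°, e=3
step 2 (extend(1)): config: θ0=270°, θ1=0°, e=3
step 3 (extend(1)): config: θ0=270°, θ1=0°, e=3
step 4 (extend(1)): config: θ0=270°, θ1=0°, e=3
step 5 (rotate(1, 90)): config: θ0=270°, θ1=90°, e=3
step 6 (rotate(0, 90)): config: θ0=270°, θ1=90°, e=3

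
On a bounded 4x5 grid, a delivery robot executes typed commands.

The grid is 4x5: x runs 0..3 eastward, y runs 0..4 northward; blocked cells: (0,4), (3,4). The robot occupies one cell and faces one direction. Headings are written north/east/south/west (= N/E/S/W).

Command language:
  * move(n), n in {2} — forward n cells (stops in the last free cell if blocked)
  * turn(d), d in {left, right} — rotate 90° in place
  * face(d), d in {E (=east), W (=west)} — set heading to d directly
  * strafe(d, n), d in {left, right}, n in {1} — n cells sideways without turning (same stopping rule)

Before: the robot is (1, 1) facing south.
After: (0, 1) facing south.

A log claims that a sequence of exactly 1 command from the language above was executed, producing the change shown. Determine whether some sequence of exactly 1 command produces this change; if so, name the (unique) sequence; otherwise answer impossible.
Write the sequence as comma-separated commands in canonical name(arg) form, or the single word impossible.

key: still facing S — the one step turns nothing
from: (1, 1) facing south
1. strafe(right, 1) → (0, 1) facing south
uniquely the one of 7 1-step routes that fits.

strafe(right, 1)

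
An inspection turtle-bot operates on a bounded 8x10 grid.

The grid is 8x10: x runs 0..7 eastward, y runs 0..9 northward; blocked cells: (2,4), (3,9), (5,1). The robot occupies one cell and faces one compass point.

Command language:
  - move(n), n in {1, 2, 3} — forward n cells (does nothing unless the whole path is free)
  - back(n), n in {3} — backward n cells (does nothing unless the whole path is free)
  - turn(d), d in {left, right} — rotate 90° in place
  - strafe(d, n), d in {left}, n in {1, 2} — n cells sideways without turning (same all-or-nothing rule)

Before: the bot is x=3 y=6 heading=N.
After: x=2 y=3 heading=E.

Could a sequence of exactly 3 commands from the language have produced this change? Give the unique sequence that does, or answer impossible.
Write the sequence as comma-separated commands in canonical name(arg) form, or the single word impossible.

back(3), strafe(left, 1), turn(right)

key: order matters: swapping back(3) and turn(right) lands elsewhere
begin: x=3 y=6 heading=N
[1] after back(3): x=3 y=3 heading=N
[2] after strafe(left, 1): x=2 y=3 heading=N
[3] after turn(right): x=2 y=3 heading=E
all 512 alternatives checked — unique.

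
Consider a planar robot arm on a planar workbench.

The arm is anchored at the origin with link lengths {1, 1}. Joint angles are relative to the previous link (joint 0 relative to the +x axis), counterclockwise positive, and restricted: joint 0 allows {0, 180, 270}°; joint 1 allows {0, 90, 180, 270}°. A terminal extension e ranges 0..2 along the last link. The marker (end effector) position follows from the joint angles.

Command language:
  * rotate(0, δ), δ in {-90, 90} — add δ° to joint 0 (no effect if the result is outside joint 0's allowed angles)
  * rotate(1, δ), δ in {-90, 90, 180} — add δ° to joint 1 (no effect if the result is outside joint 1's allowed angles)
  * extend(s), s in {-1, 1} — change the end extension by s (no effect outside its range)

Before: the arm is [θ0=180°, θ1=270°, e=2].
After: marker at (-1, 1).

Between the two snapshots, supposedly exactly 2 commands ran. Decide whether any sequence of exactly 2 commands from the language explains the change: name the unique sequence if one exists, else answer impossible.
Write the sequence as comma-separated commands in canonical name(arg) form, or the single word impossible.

t0: [θ0=180°, θ1=270°, e=2]
[1] after extend(-1): [θ0=180°, θ1=270°, e=1]
[2] after extend(-1): [θ0=180°, θ1=270°, e=0]
uniquely the one of 49 2-step routes that fits.

extend(-1), extend(-1)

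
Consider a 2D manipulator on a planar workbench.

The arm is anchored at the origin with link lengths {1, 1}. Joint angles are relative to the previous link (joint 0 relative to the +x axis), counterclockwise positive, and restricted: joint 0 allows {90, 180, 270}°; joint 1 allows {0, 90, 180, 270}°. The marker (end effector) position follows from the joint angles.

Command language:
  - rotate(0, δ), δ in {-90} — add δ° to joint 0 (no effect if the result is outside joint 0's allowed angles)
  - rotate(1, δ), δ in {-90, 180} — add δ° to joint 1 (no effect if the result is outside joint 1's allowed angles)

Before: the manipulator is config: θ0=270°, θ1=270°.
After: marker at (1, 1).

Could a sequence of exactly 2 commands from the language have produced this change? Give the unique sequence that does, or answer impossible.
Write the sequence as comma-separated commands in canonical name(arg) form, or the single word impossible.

rotate(0, -90), rotate(0, -90)

initial: config: θ0=270°, θ1=270°
1. rotate(0, -90) → config: θ0=180°, θ1=270°
2. rotate(0, -90) → config: θ0=90°, θ1=270°
no other 2-command option fits: unique.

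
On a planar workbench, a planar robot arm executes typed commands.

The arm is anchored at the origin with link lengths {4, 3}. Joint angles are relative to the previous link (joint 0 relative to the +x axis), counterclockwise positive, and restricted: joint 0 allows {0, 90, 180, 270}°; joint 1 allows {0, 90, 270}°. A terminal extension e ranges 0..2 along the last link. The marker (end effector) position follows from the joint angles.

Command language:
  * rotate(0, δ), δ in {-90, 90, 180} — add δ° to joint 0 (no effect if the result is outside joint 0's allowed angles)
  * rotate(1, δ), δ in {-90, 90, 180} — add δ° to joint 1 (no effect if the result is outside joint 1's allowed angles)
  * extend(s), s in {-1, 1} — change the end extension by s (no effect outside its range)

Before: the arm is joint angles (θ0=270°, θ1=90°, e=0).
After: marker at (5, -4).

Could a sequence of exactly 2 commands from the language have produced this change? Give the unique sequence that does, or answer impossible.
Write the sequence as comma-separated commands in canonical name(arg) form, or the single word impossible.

extend(1), extend(1)

t0: joint angles (θ0=270°, θ1=90°, e=0)
1. extend(1) → joint angles (θ0=270°, θ1=90°, e=1)
2. extend(1) → joint angles (θ0=270°, θ1=90°, e=2)
uniquely the one of 64 2-step routes that fits.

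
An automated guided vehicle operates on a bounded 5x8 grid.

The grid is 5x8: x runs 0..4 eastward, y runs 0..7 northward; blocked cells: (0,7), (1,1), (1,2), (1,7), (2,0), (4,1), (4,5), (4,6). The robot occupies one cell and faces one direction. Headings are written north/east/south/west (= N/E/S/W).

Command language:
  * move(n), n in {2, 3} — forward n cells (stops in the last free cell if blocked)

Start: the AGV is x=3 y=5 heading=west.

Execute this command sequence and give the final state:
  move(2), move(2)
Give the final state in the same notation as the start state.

start: x=3 y=5 heading=west
t=1 move(2) ⇒ x=1 y=5 heading=west
t=2 move(2) ⇒ x=0 y=5 heading=west

x=0 y=5 heading=west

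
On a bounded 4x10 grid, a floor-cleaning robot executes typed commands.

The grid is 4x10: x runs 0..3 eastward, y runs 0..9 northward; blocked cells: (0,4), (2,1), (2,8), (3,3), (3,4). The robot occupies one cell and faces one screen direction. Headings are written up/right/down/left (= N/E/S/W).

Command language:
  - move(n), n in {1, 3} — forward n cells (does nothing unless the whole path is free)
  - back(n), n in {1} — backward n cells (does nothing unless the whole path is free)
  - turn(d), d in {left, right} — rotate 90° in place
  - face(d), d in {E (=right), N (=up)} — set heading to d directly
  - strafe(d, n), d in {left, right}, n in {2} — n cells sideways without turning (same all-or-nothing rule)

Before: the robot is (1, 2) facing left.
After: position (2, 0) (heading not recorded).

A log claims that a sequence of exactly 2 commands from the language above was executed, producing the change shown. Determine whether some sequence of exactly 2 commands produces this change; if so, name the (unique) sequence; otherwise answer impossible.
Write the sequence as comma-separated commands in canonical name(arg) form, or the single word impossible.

strafe(left, 2), back(1)

key: order matters: swapping strafe(left, 2) and back(1) lands elsewhere
start: (1, 2) facing left
[1] after strafe(left, 2): (1, 0) facing left
[2] after back(1): (2, 0) facing left
no rival 2-sequence matches.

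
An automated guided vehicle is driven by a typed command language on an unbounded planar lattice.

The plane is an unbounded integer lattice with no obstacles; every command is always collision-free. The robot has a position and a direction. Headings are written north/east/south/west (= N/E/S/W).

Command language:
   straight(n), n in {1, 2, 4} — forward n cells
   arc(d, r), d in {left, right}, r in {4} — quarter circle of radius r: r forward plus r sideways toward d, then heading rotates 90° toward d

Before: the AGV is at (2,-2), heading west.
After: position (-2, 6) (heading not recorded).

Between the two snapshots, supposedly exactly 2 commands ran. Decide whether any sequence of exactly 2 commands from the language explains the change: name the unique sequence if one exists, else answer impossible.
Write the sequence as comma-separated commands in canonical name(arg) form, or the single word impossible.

arc(right, 4), straight(4)

key: order matters: swapping arc(right, 4) and straight(4) lands elsewhere
from: at (2,-2), heading west
[1] after arc(right, 4): at (-2,2), heading north
[2] after straight(4): at (-2,6), heading north
uniquely the one of 25 2-step routes that fits.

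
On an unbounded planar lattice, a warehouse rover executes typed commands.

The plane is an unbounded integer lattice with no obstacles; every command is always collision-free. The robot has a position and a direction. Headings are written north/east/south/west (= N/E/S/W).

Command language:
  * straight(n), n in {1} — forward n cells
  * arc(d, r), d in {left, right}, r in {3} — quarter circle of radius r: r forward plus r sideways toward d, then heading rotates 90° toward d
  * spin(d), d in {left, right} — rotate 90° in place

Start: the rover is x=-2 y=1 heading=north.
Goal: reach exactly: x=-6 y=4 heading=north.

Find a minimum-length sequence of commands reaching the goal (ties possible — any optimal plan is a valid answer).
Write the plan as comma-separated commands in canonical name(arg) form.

spin(left), straight(1), arc(right, 3)

begin: x=-2 y=1 heading=north
1. spin(left) → x=-2 y=1 heading=west
2. straight(1) → x=-3 y=1 heading=west
3. arc(right, 3) → x=-6 y=4 heading=north
nothing shorter than 3 reaches the goal.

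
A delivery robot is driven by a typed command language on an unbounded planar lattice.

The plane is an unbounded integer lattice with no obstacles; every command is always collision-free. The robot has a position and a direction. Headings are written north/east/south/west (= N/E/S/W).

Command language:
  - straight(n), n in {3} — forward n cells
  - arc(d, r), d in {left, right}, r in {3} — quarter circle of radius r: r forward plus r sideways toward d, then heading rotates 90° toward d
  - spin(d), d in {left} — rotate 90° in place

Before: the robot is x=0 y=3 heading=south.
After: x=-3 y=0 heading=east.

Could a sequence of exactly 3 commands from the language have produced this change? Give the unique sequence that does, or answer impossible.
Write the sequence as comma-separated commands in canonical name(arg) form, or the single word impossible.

key: cell and facing (now E) both changed — the 3 commands mix motion and turning
from: x=0 y=3 heading=south
[1] after arc(right, 3): x=-3 y=0 heading=west
[2] after spin(left): x=-3 y=0 heading=south
[3] after spin(left): x=-3 y=0 heading=east
all 64 alternatives checked — unique.

arc(right, 3), spin(left), spin(left)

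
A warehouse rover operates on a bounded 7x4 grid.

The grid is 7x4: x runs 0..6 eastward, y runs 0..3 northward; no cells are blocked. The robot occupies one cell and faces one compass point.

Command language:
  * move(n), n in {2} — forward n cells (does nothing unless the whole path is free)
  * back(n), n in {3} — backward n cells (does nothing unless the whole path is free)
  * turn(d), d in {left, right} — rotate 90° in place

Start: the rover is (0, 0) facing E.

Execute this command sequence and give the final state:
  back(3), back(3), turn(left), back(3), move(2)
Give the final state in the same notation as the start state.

t0: (0, 0) facing E
1. back(3) → (0, 0) facing E
2. back(3) → (0, 0) facing E
3. turn(left) → (0, 0) facing N
4. back(3) → (0, 0) facing N
5. move(2) → (0, 2) facing N

(0, 2) facing N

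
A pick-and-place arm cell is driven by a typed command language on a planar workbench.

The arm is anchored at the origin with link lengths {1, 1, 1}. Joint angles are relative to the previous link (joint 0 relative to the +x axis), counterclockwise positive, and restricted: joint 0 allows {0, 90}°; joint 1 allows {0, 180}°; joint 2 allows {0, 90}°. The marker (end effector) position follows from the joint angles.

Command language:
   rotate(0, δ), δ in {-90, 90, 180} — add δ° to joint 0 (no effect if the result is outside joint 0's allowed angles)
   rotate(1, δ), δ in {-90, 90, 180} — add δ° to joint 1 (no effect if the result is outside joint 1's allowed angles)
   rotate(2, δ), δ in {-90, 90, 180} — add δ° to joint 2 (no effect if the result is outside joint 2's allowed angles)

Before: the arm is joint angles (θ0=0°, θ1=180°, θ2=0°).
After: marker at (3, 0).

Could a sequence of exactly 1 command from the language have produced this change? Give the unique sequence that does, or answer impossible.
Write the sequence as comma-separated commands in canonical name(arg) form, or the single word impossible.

from: joint angles (θ0=0°, θ1=180°, θ2=0°)
step 1 (rotate(1, 180)): joint angles (θ0=0°, θ1=0°, θ2=0°)
uniquely the one of 9 1-step routes that fits.

rotate(1, 180)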